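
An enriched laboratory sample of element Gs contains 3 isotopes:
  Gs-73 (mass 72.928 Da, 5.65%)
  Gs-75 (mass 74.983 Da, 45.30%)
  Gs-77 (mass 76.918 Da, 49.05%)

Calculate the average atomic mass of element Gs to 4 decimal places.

75.8160 Da

Ar = Σ fᵢ·mᵢ = 0.0565 × 72.928 + 0.4530 × 74.983 + 0.4905 × 76.918
= 4.12043 + 33.96730 + 37.72828 = 75.81601 Da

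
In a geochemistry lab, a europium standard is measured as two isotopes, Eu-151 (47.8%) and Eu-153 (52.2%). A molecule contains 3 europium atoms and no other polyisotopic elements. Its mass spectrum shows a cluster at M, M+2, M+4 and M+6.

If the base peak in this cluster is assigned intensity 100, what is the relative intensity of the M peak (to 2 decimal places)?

Term probabilities: M 0.1092, M+2 0.3578, M+4 0.3907, M+6 0.1422. Base peak = M+4.
P(M+4) = C(3,2) × 0.478^1 × 0.522^2 = 3 × 0.4780 × 0.272484 = 0.390742 (base)
P(M) = C(3,0) × 0.478^3 × 0.522^0 = 1 × 0.10921535 × 1.0000 = 0.109215
Relative intensity = 0.109215 / 0.390742 × 100 = 27.95

27.95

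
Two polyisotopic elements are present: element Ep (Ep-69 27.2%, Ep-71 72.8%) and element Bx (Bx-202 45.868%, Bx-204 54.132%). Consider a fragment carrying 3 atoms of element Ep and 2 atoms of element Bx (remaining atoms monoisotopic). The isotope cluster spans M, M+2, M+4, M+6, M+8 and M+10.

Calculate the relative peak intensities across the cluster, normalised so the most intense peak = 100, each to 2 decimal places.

1.23 : 12.81 : 51.60 : 100.00 : 92.73 : 32.93

Element Ep pattern (n=3): 0.02012365 : 0.16158106 : 0.43246694 : 0.38582835
Element Bx pattern (n=2): 0.21038734 : 0.49658532 : 0.29302734
Convolve the two distributions (both contribute in 2-u steps):
  M: 0.02012365×0.21038734 = 0.004234
  M+2: 0.02012365×0.49658532 + 0.16158106×0.21038734 = 0.043988
  M+4: 0.02012365×0.29302734 + 0.16158106×0.49658532 + 0.43246694×0.21038734 = 0.177121
  M+6: 0.16158106×0.29302734 + 0.43246694×0.49658532 + 0.38582835×0.21038734 = 0.343278
  M+8: 0.43246694×0.29302734 + 0.38582835×0.49658532 = 0.318321
  M+10: 0.38582835×0.29302734 = 0.113058
Scale to base peak (0.343278) = 100: 1.23 : 12.81 : 51.60 : 100.00 : 92.73 : 32.93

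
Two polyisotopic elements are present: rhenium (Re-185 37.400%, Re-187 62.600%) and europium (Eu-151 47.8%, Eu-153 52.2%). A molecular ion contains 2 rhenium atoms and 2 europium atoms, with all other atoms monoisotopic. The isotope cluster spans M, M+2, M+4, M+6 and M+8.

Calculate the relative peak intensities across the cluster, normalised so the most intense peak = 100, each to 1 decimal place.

Rhenium pattern (n=2): 0.139876 : 0.468248 : 0.391876
Europium pattern (n=2): 0.228484 : 0.499032 : 0.272484
Convolve the two distributions (both contribute in 2-u steps):
  M: 0.139876×0.228484 = 0.031959
  M+2: 0.139876×0.499032 + 0.468248×0.228484 = 0.176790
  M+4: 0.139876×0.272484 + 0.468248×0.499032 + 0.391876×0.228484 = 0.361322
  M+6: 0.468248×0.272484 + 0.391876×0.499032 = 0.323149
  M+8: 0.391876×0.272484 = 0.106780
Scale to base peak (0.361322) = 100: 8.8 : 48.9 : 100.0 : 89.4 : 29.6

8.8 : 48.9 : 100.0 : 89.4 : 29.6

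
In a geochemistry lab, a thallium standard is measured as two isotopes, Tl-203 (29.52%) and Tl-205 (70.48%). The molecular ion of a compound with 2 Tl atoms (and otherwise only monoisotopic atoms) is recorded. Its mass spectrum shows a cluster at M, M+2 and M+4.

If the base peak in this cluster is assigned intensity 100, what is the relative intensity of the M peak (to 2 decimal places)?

17.54

Binomial terms of (0.2952 + 0.7048)^2: M 0.0871, M+2 0.4161, M+4 0.4967 → M+4 is the base peak.
P(M+4) = C(2,2) × 0.2952^0 × 0.7048^2 = 1 × 1.0000 × 0.49674304 = 0.496743 (base)
P(M) = C(2,0) × 0.2952^2 × 0.7048^0 = 1 × 0.08714304 × 1.0000 = 0.087143
Relative intensity = 0.087143 / 0.496743 × 100 = 17.54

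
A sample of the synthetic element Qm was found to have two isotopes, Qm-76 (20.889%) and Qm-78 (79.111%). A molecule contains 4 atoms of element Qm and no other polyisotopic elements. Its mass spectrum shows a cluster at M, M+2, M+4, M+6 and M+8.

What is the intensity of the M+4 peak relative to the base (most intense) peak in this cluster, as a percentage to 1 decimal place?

(0.20889 + 0.79111)^4 gives M 0.0019, M+2 0.0288, M+4 0.1639, M+6 0.4137, M+8 0.3917; the largest is M+6.
P(M+6) = C(4,3) × 0.20889^1 × 0.79111^3 = 4 × 0.20889 × 0.49512017 = 0.413703 (base)
P(M+4) = C(4,2) × 0.20889^2 × 0.79111^2 = 6 × 0.04363503 × 0.62585503 = 0.163855
Relative intensity = 0.163855 / 0.413703 × 100 = 39.6

39.6%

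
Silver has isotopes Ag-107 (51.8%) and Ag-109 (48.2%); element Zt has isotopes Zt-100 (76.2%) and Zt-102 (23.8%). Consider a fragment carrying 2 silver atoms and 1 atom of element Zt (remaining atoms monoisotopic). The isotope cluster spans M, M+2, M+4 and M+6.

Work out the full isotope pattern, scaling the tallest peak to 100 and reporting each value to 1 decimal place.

46.0 : 100.0 : 66.6 : 12.4

Silver pattern (n=2): 0.268324 : 0.499352 : 0.232324
Element Zt pattern (n=1): 0.7620 : 0.2380
Convolve the two distributions (both contribute in 2-u steps):
  M: 0.268324×0.7620 = 0.204463
  M+2: 0.268324×0.2380 + 0.499352×0.7620 = 0.444367
  M+4: 0.499352×0.2380 + 0.232324×0.7620 = 0.295877
  M+6: 0.232324×0.2380 = 0.055293
Scale to base peak (0.444367) = 100: 46.0 : 100.0 : 66.6 : 12.4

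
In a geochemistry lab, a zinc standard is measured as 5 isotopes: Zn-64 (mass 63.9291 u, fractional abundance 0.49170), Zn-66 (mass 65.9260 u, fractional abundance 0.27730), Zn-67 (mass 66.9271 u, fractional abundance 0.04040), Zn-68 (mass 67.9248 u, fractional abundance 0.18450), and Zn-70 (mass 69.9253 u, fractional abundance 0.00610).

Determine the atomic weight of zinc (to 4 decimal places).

65.3777 u

Ar = Σ fᵢ·mᵢ = 0.49170 × 63.9291 + 0.27730 × 65.9260 + 0.04040 × 66.9271 + 0.18450 × 67.9248 + 0.00610 × 69.9253
= 31.43394 + 18.28128 + 2.70385 + 12.53213 + 0.42654 = 65.37774 u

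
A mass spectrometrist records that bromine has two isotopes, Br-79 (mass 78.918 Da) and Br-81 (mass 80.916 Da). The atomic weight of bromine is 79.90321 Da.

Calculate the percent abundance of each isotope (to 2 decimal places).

With x = fraction of Br-79 (so Br-81 is 1 − x):
78.918·x + 80.916·(1 − x) = 79.90321
(78.918 − 80.916)·x = 79.90321 − 80.916
x = -1.01279 / -1.998 = 0.50690 → 50.69% Br-79, 49.31% Br-81.

Br-79: 50.69%, Br-81: 49.31%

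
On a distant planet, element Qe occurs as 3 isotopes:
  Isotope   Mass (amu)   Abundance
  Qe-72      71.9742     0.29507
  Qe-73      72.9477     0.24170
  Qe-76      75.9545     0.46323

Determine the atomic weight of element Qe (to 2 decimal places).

74.05 amu

Average mass = Σ (abundance × isotope mass) = 0.29507 × 71.9742 + 0.24170 × 72.9477 + 0.46323 × 75.9545
= 21.23743 + 17.63146 + 35.18440 = 74.05329 amu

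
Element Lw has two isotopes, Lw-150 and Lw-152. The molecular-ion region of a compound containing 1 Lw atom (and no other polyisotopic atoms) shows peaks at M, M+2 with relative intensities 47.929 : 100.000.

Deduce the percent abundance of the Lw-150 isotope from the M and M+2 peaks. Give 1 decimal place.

32.4%

Write p for the Lw-150 fraction. I(M+2)/I(M) = [C(1,1)·p^0·(1−p)] / p^1 = 1·(1−p)/p = 100.000/47.929 = 2.0864
(1−p)/p = 2.0864/1 = 2.0864  ⇒  p = 1/(1 + 2.0864) = 0.3240
Lw-150: 32.4%, Lw-152: 67.6%.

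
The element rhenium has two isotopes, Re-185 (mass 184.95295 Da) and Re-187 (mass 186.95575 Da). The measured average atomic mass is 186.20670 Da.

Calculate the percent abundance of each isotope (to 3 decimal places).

Writing the weighted mean with unknown fraction x of Re-185:
184.95295·x + 186.95575·(1 − x) = 186.20670
(184.95295 − 186.95575)·x = 186.20670 − 186.95575
x = -0.74905 / -2.00280 = 0.37400 → 37.400% Re-185, 62.600% Re-187.

Re-185: 37.400%, Re-187: 62.600%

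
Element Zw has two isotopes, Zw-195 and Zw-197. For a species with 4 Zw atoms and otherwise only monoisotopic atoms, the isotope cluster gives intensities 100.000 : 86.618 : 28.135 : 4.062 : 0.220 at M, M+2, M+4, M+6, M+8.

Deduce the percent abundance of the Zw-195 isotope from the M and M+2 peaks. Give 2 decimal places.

Let p = fractional abundance of Zw-195. I(M+2)/I(M) = [C(4,1)·p^3·(1−p)] / p^4 = 4·(1−p)/p = 86.618/100.000 = 0.8662
(1−p)/p = 0.8662/4 = 0.2165  ⇒  p = 1/(1 + 0.2165) = 0.8220
Zw-195: 82.20%, Zw-197: 17.80%.

82.20%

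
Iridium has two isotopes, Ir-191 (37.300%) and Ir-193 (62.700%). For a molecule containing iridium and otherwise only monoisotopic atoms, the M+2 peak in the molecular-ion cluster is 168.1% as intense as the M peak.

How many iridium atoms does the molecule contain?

For n independent Ir atoms, I(M+2)/I(M) = n · (abundance Ir-193) / (abundance Ir-191) = n · 0.62700/0.37300.
n = 1.681 × 0.37300/0.62700 = 1.00 ≈ 1

1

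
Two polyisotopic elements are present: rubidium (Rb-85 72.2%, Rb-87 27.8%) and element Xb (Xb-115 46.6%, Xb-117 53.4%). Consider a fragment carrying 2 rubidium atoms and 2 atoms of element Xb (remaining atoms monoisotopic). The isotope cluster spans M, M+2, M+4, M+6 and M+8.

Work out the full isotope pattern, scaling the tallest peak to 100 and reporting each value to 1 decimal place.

31.0 : 94.9 : 100.0 : 41.9 : 6.0

Rubidium pattern (n=2): 0.521284 : 0.401432 : 0.077284
Element Xb pattern (n=2): 0.217156 : 0.497688 : 0.285156
Convolve the two distributions (both contribute in 2-u steps):
  M: 0.521284×0.217156 = 0.113200
  M+2: 0.521284×0.497688 + 0.401432×0.217156 = 0.346610
  M+4: 0.521284×0.285156 + 0.401432×0.497688 + 0.077284×0.217156 = 0.365218
  M+6: 0.401432×0.285156 + 0.077284×0.497688 = 0.152934
  M+8: 0.077284×0.285156 = 0.022038
Scale to base peak (0.365218) = 100: 31.0 : 94.9 : 100.0 : 41.9 : 6.0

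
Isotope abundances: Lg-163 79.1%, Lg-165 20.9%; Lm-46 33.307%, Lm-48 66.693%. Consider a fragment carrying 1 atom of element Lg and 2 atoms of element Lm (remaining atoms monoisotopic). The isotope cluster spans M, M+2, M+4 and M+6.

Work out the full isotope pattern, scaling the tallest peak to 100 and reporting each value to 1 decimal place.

19.7 : 84.2 : 100.0 : 20.9

Element Lg pattern (n=1): 0.7910 : 0.2090
Element Lm pattern (n=2): 0.11093562 : 0.44426875 : 0.44479562
Convolve the two distributions (both contribute in 2-u steps):
  M: 0.7910×0.11093562 = 0.087750
  M+2: 0.7910×0.44426875 + 0.2090×0.11093562 = 0.374602
  M+4: 0.7910×0.44479562 + 0.2090×0.44426875 = 0.444686
  M+6: 0.2090×0.44479562 = 0.092962
Scale to base peak (0.444686) = 100: 19.7 : 84.2 : 100.0 : 20.9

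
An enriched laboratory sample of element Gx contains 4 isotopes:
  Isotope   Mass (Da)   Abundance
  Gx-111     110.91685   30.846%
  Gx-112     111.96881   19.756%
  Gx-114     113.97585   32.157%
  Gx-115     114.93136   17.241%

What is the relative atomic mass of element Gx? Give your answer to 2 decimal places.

112.80 Da

Average mass = Σ (abundance × isotope mass) = 0.30846 × 110.91685 + 0.19756 × 111.96881 + 0.32157 × 113.97585 + 0.17241 × 114.93136
= 34.213412 + 22.120558 + 36.651214 + 19.815316 = 112.800500 Da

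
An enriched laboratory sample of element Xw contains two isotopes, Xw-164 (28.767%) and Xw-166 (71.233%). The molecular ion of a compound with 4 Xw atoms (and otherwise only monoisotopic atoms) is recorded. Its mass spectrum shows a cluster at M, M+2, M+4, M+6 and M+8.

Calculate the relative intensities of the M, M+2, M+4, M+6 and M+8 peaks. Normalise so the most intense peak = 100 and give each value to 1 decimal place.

1.6 : 16.3 : 60.6 : 100.0 : 61.9

The 4 Xw atoms are independent, so intensities follow the terms of (0.28767 + 0.71233)^4.
P(M) = 0.28767^4 = 0.006848
P(M+2) = 4 × 0.28767^3 × 0.71233^1 = 0.067830
P(M+4) = 6 × 0.28767^2 × 0.71233^2 = 0.251943
P(M+6) = 4 × 0.28767^1 × 0.71233^3 = 0.415909
P(M+8) = 0.71233^4 = 0.257469
The M+6 peak is largest (0.415909); scaling to 100 gives 1.6 : 16.3 : 60.6 : 100.0 : 61.9.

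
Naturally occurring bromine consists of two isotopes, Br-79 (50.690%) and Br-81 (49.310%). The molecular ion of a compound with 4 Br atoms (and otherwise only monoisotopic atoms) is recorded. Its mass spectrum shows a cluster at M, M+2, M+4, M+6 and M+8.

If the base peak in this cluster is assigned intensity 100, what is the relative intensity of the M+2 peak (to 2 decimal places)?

68.53

Binomial terms of (0.50690 + 0.49310)^4: M 0.0660, M+2 0.2569, M+4 0.3749, M+6 0.2431, M+8 0.0591 → M+4 is the base peak.
P(M+4) = C(4,2) × 0.50690^2 × 0.49310^2 = 6 × 0.25694761 × 0.24314761 = 0.374857 (base)
P(M+2) = C(4,1) × 0.50690^3 × 0.49310^1 = 4 × 0.13024674 × 0.4931 = 0.256899
Relative intensity = 0.256899 / 0.374857 × 100 = 68.53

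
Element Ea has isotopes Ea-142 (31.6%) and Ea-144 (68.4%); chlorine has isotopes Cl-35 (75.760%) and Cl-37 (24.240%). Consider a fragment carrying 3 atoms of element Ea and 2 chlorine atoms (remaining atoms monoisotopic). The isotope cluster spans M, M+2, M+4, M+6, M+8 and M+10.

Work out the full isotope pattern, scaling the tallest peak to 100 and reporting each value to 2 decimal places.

5.05 : 36.03 : 92.49 : 100.00 : 40.04 : 5.24

Element Ea pattern (n=3): 0.0315545 : 0.20490451 : 0.44352749 : 0.3200135
Chlorine pattern (n=2): 0.57395776 : 0.36728448 : 0.05875776
Convolve the two distributions (both contribute in 2-u steps):
  M: 0.0315545×0.57395776 = 0.018111
  M+2: 0.0315545×0.36728448 + 0.20490451×0.57395776 = 0.129196
  M+4: 0.0315545×0.05875776 + 0.20490451×0.36728448 + 0.44352749×0.57395776 = 0.331678
  M+6: 0.20490451×0.05875776 + 0.44352749×0.36728448 + 0.3200135×0.57395776 = 0.358615
  M+8: 0.44352749×0.05875776 + 0.3200135×0.36728448 = 0.143597
  M+10: 0.3200135×0.05875776 = 0.018803
Scale to base peak (0.358615) = 100: 5.05 : 36.03 : 92.49 : 100.00 : 40.04 : 5.24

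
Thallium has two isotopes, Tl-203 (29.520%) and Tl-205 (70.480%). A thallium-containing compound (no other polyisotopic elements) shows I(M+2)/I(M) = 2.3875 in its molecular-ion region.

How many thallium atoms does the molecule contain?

The M+2/M ratio from n Tl atoms is n · q/p = n · 0.70480/0.29520.
n = 2.3875 × 0.29520/0.70480 = 1.00 ≈ 1

1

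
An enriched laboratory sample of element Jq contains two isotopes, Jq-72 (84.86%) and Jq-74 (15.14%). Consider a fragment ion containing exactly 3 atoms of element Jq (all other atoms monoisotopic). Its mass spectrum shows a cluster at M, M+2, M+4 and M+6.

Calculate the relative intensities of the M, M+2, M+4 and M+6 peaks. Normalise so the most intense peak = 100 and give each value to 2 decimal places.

Expanding (0.8486 + 0.1514)^3:
P(M) = 0.8486^3 = 0.611095
P(M+2) = 3 × 0.8486^2 × 0.1514^1 = 0.327079
P(M+4) = 3 × 0.8486^1 × 0.1514^2 = 0.058355
P(M+6) = 0.1514^3 = 0.003470
The M peak is largest (0.611095); scaling to 100 gives 100.00 : 53.52 : 9.55 : 0.57.

100.00 : 53.52 : 9.55 : 0.57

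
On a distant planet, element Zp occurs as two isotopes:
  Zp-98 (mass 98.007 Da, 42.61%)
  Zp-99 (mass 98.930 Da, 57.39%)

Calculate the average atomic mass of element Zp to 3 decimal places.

The abundance-weighted mean is 0.4261 × 98.007 + 0.5739 × 98.930
= 41.7608 + 56.7759 = 98.5367 Da

98.537 Da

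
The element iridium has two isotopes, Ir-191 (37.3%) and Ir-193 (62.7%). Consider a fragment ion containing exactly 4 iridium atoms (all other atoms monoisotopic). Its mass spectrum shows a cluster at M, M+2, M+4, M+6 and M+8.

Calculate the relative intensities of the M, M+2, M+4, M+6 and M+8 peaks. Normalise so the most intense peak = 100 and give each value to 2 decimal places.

5.26 : 35.39 : 89.23 : 100.00 : 42.02

Each Ir atom is independently Ir-191 (p = 0.373) or Ir-193 (q = 0.627); the cluster is the binomial expansion (p + q)^4.
P(M) = 0.373^4 = 0.019357
P(M+2) = 4 × 0.373^3 × 0.627^1 = 0.130153
P(M+4) = 6 × 0.373^2 × 0.627^2 = 0.328174
P(M+6) = 4 × 0.373^1 × 0.627^3 = 0.367766
P(M+8) = 0.627^4 = 0.154550
The M+6 peak is largest (0.367766); scaling to 100 gives 5.26 : 35.39 : 89.23 : 100.00 : 42.02.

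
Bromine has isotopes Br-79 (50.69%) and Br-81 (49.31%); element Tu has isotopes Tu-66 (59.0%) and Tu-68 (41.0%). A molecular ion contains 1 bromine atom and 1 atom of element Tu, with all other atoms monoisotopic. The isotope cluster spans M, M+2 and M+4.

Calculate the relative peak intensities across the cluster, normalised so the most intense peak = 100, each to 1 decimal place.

60.0 : 100.0 : 40.5

Bromine pattern (n=1): 0.5069 : 0.4931
Element Tu pattern (n=1): 0.5900 : 0.4100
Convolve the two distributions (both contribute in 2-u steps):
  M: 0.5069×0.5900 = 0.299071
  M+2: 0.5069×0.4100 + 0.4931×0.5900 = 0.498758
  M+4: 0.4931×0.4100 = 0.202171
Scale to base peak (0.498758) = 100: 60.0 : 100.0 : 40.5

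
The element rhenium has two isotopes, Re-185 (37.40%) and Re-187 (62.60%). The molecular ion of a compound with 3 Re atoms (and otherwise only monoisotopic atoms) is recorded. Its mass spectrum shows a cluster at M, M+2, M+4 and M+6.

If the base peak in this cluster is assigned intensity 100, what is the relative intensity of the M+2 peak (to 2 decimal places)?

59.74

Term probabilities: M 0.0523, M+2 0.2627, M+4 0.4397, M+6 0.2453. Base peak = M+4.
P(M+4) = C(3,2) × 0.3740^1 × 0.6260^2 = 3 × 0.3740 × 0.391876 = 0.439685 (base)
P(M+2) = C(3,1) × 0.3740^2 × 0.6260^1 = 3 × 0.139876 × 0.6260 = 0.262687
Relative intensity = 0.262687 / 0.439685 × 100 = 59.74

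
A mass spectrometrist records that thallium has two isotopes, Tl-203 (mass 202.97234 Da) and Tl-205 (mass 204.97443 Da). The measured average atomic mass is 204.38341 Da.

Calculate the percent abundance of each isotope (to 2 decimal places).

Tl-203: 29.52%, Tl-205: 70.48%

Let x be the fractional abundance of Tl-203; then Tl-205 has abundance 1 − x.
202.97234·x + 204.97443·(1 − x) = 204.38341
(202.97234 − 204.97443)·x = 204.38341 − 204.97443
x = -0.59102 / -2.00209 = 0.29520 → 29.52% Tl-203, 70.48% Tl-205.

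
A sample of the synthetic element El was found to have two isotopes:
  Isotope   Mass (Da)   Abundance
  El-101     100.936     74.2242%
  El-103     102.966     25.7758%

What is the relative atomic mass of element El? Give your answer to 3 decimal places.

The abundance-weighted mean is 0.742242 × 100.936 + 0.257758 × 102.966
= 74.9189 + 26.5403 = 101.4592 Da

101.459 Da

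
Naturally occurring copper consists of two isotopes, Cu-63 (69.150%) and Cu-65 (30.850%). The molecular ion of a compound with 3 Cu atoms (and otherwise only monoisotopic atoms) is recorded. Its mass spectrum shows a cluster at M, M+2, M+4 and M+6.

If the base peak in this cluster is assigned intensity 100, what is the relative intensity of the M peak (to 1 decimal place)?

74.7

(0.69150 + 0.30850)^3 gives M 0.3307, M+2 0.4425, M+4 0.1974, M+6 0.0294; the largest is M+2.
P(M+2) = C(3,1) × 0.69150^2 × 0.30850^1 = 3 × 0.47817225 × 0.3085 = 0.442548 (base)
P(M) = C(3,0) × 0.69150^3 × 0.30850^0 = 1 × 0.33065611 × 1.0000 = 0.330656
Relative intensity = 0.330656 / 0.442548 × 100 = 74.7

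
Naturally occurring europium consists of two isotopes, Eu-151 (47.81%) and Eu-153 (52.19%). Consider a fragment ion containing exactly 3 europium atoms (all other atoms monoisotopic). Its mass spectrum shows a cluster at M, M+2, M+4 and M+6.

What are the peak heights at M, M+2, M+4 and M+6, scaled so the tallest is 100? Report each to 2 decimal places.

Each Eu atom is independently Eu-151 (p = 0.4781) or Eu-153 (q = 0.5219); the cluster is the binomial expansion (p + q)^3.
P(M) = 0.4781^3 = 0.109284
P(M+2) = 3 × 0.4781^2 × 0.5219^1 = 0.357887
P(M+4) = 3 × 0.4781^1 × 0.5219^2 = 0.390674
P(M+6) = 0.5219^3 = 0.142155
The M+4 peak is largest (0.390674); scaling to 100 gives 27.97 : 91.61 : 100.00 : 36.39.

27.97 : 91.61 : 100.00 : 36.39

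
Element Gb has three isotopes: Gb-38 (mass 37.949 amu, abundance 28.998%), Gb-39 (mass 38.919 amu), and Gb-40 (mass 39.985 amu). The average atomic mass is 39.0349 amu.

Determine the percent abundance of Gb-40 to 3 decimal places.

The remaining 71.002% is split between Gb-39 (fraction x) and Gb-40 (fraction 0.71002 − x).
Substituting: 38.919x + 39.985(0.71002 − x) = 28.03044898
(38.919 − 39.985)x = -0.35970072  ⇒  x = 0.33743, y = 0.37259
Gb-39: 33.743%, Gb-40: 37.259%.

37.259%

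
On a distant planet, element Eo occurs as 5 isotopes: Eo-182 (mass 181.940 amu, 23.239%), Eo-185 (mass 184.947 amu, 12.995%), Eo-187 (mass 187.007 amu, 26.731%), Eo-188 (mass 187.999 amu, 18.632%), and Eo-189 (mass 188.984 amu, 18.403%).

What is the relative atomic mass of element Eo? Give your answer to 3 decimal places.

186.110 amu

The abundance-weighted mean is 0.23239 × 181.940 + 0.12995 × 184.947 + 0.26731 × 187.007 + 0.18632 × 187.999 + 0.18403 × 188.984
= 42.2810 + 24.0339 + 49.9888 + 35.0280 + 34.7787 = 186.1104 amu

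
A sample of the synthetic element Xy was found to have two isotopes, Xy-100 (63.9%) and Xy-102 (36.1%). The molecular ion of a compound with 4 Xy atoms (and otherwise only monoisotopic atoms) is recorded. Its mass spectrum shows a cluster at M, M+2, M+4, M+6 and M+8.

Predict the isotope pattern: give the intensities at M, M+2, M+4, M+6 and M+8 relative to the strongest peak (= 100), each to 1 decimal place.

The 4 Xy atoms are independent, so intensities follow the terms of (0.639 + 0.361)^4.
P(M) = 0.639^4 = 0.166726
P(M+2) = 4 × 0.639^3 × 0.361^1 = 0.376764
P(M+4) = 6 × 0.639^2 × 0.361^2 = 0.319277
P(M+6) = 4 × 0.639^1 × 0.361^3 = 0.120249
P(M+8) = 0.361^4 = 0.016984
The M+2 peak is largest (0.376764); scaling to 100 gives 44.3 : 100.0 : 84.7 : 31.9 : 4.5.

44.3 : 100.0 : 84.7 : 31.9 : 4.5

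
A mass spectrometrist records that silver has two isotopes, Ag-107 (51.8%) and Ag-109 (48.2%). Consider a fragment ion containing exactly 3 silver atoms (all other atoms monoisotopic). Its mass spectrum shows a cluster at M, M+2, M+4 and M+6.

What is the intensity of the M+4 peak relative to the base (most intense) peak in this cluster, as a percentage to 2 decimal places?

93.05%

Term probabilities: M 0.1390, M+2 0.3880, M+4 0.3610, M+6 0.1120. Base peak = M+2.
P(M+2) = C(3,1) × 0.518^2 × 0.482^1 = 3 × 0.268324 × 0.4820 = 0.387997 (base)
P(M+4) = C(3,2) × 0.518^1 × 0.482^2 = 3 × 0.5180 × 0.232324 = 0.361031
Relative intensity = 0.361031 / 0.387997 × 100 = 93.05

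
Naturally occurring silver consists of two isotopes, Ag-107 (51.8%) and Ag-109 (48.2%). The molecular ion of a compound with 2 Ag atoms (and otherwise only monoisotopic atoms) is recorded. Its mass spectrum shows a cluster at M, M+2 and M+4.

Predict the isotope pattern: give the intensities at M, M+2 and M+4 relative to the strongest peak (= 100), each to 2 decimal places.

The 2 Ag atoms are independent, so intensities follow the terms of (0.518 + 0.482)^2.
P(M) = 0.518^2 = 0.268324
P(M+2) = 2 × 0.518^1 × 0.482^1 = 0.499352
P(M+4) = 0.482^2 = 0.232324
The M+2 peak is largest (0.499352); scaling to 100 gives 53.73 : 100.00 : 46.53.

53.73 : 100.00 : 46.53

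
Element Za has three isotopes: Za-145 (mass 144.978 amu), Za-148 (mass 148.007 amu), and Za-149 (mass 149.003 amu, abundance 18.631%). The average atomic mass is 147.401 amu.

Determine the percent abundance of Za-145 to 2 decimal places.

The remaining 81.369% is split between Za-145 (fraction x) and Za-148 (fraction 0.81369 − x).
Substituting: 144.978x + 148.007(0.81369 − x) = 119.64025107
(144.978 − 148.007)x = -0.79156476  ⇒  x = 0.26133, y = 0.55236
Za-145: 26.13%, Za-148: 55.24%.

26.13%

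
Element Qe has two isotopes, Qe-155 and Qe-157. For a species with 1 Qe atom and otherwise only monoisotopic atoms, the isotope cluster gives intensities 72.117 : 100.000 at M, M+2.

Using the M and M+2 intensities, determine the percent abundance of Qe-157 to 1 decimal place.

58.1%

Write p for the Qe-155 fraction. I(M+2)/I(M) = [C(1,1)·p^0·(1−p)] / p^1 = 1·(1−p)/p = 100.000/72.117 = 1.3866
(1−p)/p = 1.3866/1 = 1.3866  ⇒  p = 1/(1 + 1.3866) = 0.4190
Qe-155: 41.9%, Qe-157: 58.1%.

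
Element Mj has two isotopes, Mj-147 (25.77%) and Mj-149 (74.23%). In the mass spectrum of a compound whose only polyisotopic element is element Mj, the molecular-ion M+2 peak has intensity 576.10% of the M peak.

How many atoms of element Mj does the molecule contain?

2

For n independent Mj atoms, I(M+2)/I(M) = n · (abundance Mj-149) / (abundance Mj-147) = n · 0.7423/0.2577.
n = 5.7610 × 0.2577/0.7423 = 2.00 ≈ 2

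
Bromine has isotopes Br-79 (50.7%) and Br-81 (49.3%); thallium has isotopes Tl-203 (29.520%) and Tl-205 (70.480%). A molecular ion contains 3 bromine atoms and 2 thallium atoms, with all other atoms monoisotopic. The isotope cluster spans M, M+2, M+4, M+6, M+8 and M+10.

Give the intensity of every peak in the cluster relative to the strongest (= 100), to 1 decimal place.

Bromine pattern (n=3): 0.13032384 : 0.38017547 : 0.36967753 : 0.11982316
Thallium pattern (n=2): 0.08714304 : 0.41611392 : 0.49674304
Convolve the two distributions (both contribute in 2-u steps):
  M: 0.13032384×0.08714304 = 0.011357
  M+2: 0.13032384×0.41611392 + 0.38017547×0.08714304 = 0.087359
  M+4: 0.13032384×0.49674304 + 0.38017547×0.41611392 + 0.36967753×0.08714304 = 0.255149
  M+6: 0.38017547×0.49674304 + 0.36967753×0.41611392 + 0.11982316×0.08714304 = 0.353119
  M+8: 0.36967753×0.49674304 + 0.11982316×0.41611392 = 0.233495
  M+10: 0.11982316×0.49674304 = 0.059521
Scale to base peak (0.353119) = 100: 3.2 : 24.7 : 72.3 : 100.0 : 66.1 : 16.9

3.2 : 24.7 : 72.3 : 100.0 : 66.1 : 16.9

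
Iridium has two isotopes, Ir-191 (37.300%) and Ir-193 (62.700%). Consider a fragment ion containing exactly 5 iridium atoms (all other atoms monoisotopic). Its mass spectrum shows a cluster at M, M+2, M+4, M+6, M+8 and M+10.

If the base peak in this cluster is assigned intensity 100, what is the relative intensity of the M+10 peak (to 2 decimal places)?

28.26

Binomial terms of (0.37300 + 0.62700)^5: M 0.0072, M+2 0.0607, M+4 0.2040, M+6 0.3429, M+8 0.2882, M+10 0.0969 → M+6 is the base peak.
P(M+6) = C(5,3) × 0.37300^2 × 0.62700^3 = 10 × 0.139129 × 0.24649188 = 0.342942 (base)
P(M+10) = C(5,5) × 0.37300^0 × 0.62700^5 = 1 × 1.0000 × 0.09690311 = 0.096903
Relative intensity = 0.096903 / 0.342942 × 100 = 28.26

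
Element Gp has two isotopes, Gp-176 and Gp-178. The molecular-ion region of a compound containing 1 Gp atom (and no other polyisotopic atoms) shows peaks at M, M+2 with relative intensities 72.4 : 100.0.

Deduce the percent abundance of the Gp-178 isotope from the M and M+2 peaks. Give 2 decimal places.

58.00%

Let p = fractional abundance of Gp-176. I(M+2)/I(M) = [C(1,1)·p^0·(1−p)] / p^1 = 1·(1−p)/p = 100.0/72.4 = 1.3812
(1−p)/p = 1.3812/1 = 1.3812  ⇒  p = 1/(1 + 1.3812) = 0.4200
Gp-176: 42.00%, Gp-178: 58.00%.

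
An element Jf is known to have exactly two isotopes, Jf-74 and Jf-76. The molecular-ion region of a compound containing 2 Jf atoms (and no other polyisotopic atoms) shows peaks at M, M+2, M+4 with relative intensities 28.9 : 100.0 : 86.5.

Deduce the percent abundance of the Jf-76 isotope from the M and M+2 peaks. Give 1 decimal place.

Write p for the Jf-74 fraction. I(M+2)/I(M) = [C(2,1)·p^1·(1−p)] / p^2 = 2·(1−p)/p = 100.0/28.9 = 3.4602
(1−p)/p = 3.4602/2 = 1.7301  ⇒  p = 1/(1 + 1.7301) = 0.3663
Jf-74: 36.6%, Jf-76: 63.4%.

63.4%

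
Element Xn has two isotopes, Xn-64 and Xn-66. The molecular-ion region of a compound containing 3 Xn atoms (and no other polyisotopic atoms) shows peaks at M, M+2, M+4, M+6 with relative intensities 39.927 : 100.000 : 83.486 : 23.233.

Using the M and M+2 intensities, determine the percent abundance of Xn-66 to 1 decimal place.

If p is the fraction of Xn that is Xn-64, then I(M+2)/I(M) = [C(3,1)·p^2·(1−p)] / p^3 = 3·(1−p)/p = 100.000/39.927 = 2.5046
(1−p)/p = 2.5046/3 = 0.8349  ⇒  p = 1/(1 + 0.8349) = 0.5450
Xn-64: 54.5%, Xn-66: 45.5%.

45.5%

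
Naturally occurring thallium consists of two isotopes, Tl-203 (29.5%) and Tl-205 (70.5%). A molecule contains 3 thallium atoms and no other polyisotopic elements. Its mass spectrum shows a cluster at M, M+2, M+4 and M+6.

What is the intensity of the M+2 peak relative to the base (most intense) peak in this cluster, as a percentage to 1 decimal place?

(0.295 + 0.705)^3 gives M 0.0257, M+2 0.1841, M+4 0.4399, M+6 0.3504; the largest is M+4.
P(M+4) = C(3,2) × 0.295^1 × 0.705^2 = 3 × 0.2950 × 0.497025 = 0.439867 (base)
P(M+2) = C(3,1) × 0.295^2 × 0.705^1 = 3 × 0.087025 × 0.7050 = 0.184058
Relative intensity = 0.184058 / 0.439867 × 100 = 41.8

41.8%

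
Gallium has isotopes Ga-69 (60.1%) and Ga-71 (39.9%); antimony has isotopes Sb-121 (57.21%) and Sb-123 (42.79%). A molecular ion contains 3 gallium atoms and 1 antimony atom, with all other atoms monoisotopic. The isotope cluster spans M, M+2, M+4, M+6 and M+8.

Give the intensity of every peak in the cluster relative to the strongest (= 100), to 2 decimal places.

Gallium pattern (n=3): 0.2170818 : 0.4323576 : 0.2870394 : 0.0635212
Antimony pattern (n=1): 0.5721 : 0.4279
Convolve the two distributions (both contribute in 2-u steps):
  M: 0.2170818×0.5721 = 0.124192
  M+2: 0.2170818×0.4279 + 0.4323576×0.5721 = 0.340241
  M+4: 0.4323576×0.4279 + 0.2870394×0.5721 = 0.349221
  M+6: 0.2870394×0.4279 + 0.0635212×0.5721 = 0.159165
  M+8: 0.0635212×0.4279 = 0.027181
Scale to base peak (0.349221) = 100: 35.56 : 97.43 : 100.00 : 45.58 : 7.78

35.56 : 97.43 : 100.00 : 45.58 : 7.78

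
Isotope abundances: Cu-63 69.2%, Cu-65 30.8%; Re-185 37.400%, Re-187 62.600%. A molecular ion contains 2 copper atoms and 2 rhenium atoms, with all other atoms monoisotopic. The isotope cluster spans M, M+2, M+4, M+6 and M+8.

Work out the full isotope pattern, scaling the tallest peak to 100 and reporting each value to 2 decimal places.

Copper pattern (n=2): 0.478864 : 0.426272 : 0.094864
Rhenium pattern (n=2): 0.139876 : 0.468248 : 0.391876
Convolve the two distributions (both contribute in 2-u steps):
  M: 0.478864×0.139876 = 0.066982
  M+2: 0.478864×0.468248 + 0.426272×0.139876 = 0.283852
  M+4: 0.478864×0.391876 + 0.426272×0.468248 + 0.094864×0.139876 = 0.400526
  M+6: 0.426272×0.391876 + 0.094864×0.468248 = 0.211466
  M+8: 0.094864×0.391876 = 0.037175
Scale to base peak (0.400526) = 100: 16.72 : 70.87 : 100.00 : 52.80 : 9.28

16.72 : 70.87 : 100.00 : 52.80 : 9.28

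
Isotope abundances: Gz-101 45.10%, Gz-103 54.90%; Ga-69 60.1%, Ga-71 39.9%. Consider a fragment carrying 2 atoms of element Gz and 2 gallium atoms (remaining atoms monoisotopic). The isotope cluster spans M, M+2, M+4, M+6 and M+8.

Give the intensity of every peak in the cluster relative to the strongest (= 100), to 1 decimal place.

Element Gz pattern (n=2): 0.203401 : 0.495198 : 0.301401
Gallium pattern (n=2): 0.361201 : 0.479598 : 0.159201
Convolve the two distributions (both contribute in 2-u steps):
  M: 0.203401×0.361201 = 0.073469
  M+2: 0.203401×0.479598 + 0.495198×0.361201 = 0.276417
  M+4: 0.203401×0.159201 + 0.495198×0.479598 + 0.301401×0.361201 = 0.378744
  M+6: 0.495198×0.159201 + 0.301401×0.479598 = 0.223387
  M+8: 0.301401×0.159201 = 0.047983
Scale to base peak (0.378744) = 100: 19.4 : 73.0 : 100.0 : 59.0 : 12.7

19.4 : 73.0 : 100.0 : 59.0 : 12.7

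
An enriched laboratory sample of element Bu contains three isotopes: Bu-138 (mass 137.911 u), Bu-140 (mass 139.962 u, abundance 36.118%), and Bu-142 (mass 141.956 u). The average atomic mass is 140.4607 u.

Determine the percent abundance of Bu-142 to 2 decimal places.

44.72%

The remaining 63.882% is split between Bu-138 (fraction x) and Bu-142 (fraction 0.63882 − x).
Substituting: 137.911x + 141.956(0.63882 − x) = 89.90922484
(137.911 − 141.956)x = -0.77510708  ⇒  x = 0.19162, y = 0.44720
Bu-138: 19.16%, Bu-142: 44.72%.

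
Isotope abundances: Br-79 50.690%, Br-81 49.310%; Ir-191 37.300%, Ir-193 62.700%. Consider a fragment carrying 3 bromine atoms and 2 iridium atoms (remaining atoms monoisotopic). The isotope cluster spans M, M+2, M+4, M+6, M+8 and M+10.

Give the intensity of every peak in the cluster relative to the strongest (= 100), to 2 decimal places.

Bromine pattern (n=3): 0.13024674 : 0.3801026 : 0.36975457 : 0.11989609
Iridium pattern (n=2): 0.139129 : 0.467742 : 0.393129
Convolve the two distributions (both contribute in 2-u steps):
  M: 0.13024674×0.139129 = 0.018121
  M+2: 0.13024674×0.467742 + 0.3801026×0.139129 = 0.113805
  M+4: 0.13024674×0.393129 + 0.3801026×0.467742 + 0.36975457×0.139129 = 0.280437
  M+6: 0.3801026×0.393129 + 0.36975457×0.467742 + 0.11989609×0.139129 = 0.339060
  M+8: 0.36975457×0.393129 + 0.11989609×0.467742 = 0.201442
  M+10: 0.11989609×0.393129 = 0.047135
Scale to base peak (0.339060) = 100: 5.34 : 33.56 : 82.71 : 100.00 : 59.41 : 13.90

5.34 : 33.56 : 82.71 : 100.00 : 59.41 : 13.90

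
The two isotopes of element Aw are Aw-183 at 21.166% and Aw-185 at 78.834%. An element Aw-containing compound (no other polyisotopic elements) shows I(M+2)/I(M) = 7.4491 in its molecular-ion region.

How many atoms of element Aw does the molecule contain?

2

With n Aw atoms, P(M+2)/P(M) = C(n,1)·p^(n−1)q / p^n = n·q/p = n · 0.78834/0.21166.
n = 7.4491 × 0.21166/0.78834 = 2.00 ≈ 2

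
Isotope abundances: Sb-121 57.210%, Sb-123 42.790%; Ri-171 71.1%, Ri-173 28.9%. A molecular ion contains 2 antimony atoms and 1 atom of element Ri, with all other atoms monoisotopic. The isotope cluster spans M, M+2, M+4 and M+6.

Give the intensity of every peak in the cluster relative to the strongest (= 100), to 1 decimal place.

Antimony pattern (n=2): 0.32729841 : 0.48960318 : 0.18309841
Element Ri pattern (n=1): 0.7110 : 0.2890
Convolve the two distributions (both contribute in 2-u steps):
  M: 0.32729841×0.7110 = 0.232709
  M+2: 0.32729841×0.2890 + 0.48960318×0.7110 = 0.442697
  M+4: 0.48960318×0.2890 + 0.18309841×0.7110 = 0.271678
  M+6: 0.18309841×0.2890 = 0.052915
Scale to base peak (0.442697) = 100: 52.6 : 100.0 : 61.4 : 12.0

52.6 : 100.0 : 61.4 : 12.0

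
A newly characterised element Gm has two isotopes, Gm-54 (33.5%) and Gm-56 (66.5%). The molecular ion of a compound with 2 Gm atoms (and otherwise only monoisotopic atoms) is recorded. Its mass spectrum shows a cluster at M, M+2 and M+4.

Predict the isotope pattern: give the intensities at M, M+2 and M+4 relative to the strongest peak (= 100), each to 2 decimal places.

25.19 : 100.00 : 99.25

Each Gm atom is independently Gm-54 (p = 0.335) or Gm-56 (q = 0.665); the cluster is the binomial expansion (p + q)^2.
P(M) = 0.335^2 = 0.112225
P(M+2) = 2 × 0.335^1 × 0.665^1 = 0.445550
P(M+4) = 0.665^2 = 0.442225
The M+2 peak is largest (0.445550); scaling to 100 gives 25.19 : 100.00 : 99.25.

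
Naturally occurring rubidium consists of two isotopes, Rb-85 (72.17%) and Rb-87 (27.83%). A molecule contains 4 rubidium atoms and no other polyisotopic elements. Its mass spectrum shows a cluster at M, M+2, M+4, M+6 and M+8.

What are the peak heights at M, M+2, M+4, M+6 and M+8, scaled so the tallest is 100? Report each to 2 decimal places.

64.83 : 100.00 : 57.84 : 14.87 : 1.43

The 4 Rb atoms are independent, so intensities follow the terms of (0.7217 + 0.2783)^4.
P(M) = 0.7217^4 = 0.271286
P(M+2) = 4 × 0.7217^3 × 0.2783^1 = 0.418450
P(M+4) = 6 × 0.7217^2 × 0.2783^2 = 0.242042
P(M+6) = 4 × 0.7217^1 × 0.2783^3 = 0.062224
P(M+8) = 0.2783^4 = 0.005999
The M+2 peak is largest (0.418450); scaling to 100 gives 64.83 : 100.00 : 57.84 : 14.87 : 1.43.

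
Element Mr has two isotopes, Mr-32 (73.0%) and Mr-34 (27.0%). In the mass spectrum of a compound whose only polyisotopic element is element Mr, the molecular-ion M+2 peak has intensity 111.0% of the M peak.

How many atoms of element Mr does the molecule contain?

For n independent Mr atoms, I(M+2)/I(M) = n · (abundance Mr-34) / (abundance Mr-32) = n · 0.270/0.730.
n = 1.110 × 0.730/0.270 = 3.00 ≈ 3

3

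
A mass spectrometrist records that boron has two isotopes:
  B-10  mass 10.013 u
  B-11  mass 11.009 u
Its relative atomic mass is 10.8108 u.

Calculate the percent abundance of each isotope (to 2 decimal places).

With x = fraction of B-10 (so B-11 is 1 − x):
10.013·x + 11.009·(1 − x) = 10.8108
(10.013 − 11.009)·x = 10.8108 − 11.009
x = -0.1982 / -0.996 = 0.19900 → 19.90% B-10, 80.10% B-11.

B-10: 19.90%, B-11: 80.10%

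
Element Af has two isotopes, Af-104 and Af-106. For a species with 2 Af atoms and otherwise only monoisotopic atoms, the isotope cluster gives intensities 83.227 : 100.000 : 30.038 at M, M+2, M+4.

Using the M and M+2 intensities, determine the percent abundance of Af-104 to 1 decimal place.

Write p for the Af-104 fraction. I(M+2)/I(M) = [C(2,1)·p^1·(1−p)] / p^2 = 2·(1−p)/p = 100.000/83.227 = 1.2015
(1−p)/p = 1.2015/2 = 0.6008  ⇒  p = 1/(1 + 0.6008) = 0.6247
Af-104: 62.5%, Af-106: 37.5%.

62.5%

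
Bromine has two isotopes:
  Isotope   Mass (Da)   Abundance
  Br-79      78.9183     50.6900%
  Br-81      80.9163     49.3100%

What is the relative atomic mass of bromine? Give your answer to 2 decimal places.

79.90 Da

Ar = Σ fᵢ·mᵢ = 0.506900 × 78.9183 + 0.493100 × 80.9163
= 40.00369 + 39.89983 = 79.90352 Da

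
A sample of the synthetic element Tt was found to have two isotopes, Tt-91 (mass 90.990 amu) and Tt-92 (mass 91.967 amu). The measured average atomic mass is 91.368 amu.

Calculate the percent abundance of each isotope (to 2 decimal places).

Let x be the fractional abundance of Tt-91; then Tt-92 has abundance 1 − x.
90.990·x + 91.967·(1 − x) = 91.368
(90.990 − 91.967)·x = 91.368 − 91.967
x = -0.599 / -0.977 = 0.61310 → 61.31% Tt-91, 38.69% Tt-92.

Tt-91: 61.31%, Tt-92: 38.69%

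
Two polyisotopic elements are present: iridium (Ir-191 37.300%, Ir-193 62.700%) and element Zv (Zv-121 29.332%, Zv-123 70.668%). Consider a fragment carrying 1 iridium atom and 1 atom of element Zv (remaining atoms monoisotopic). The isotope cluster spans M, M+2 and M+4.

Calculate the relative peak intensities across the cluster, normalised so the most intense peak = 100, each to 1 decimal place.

Iridium pattern (n=1): 0.3730 : 0.6270
Element Zv pattern (n=1): 0.29332 : 0.70668
Convolve the two distributions (both contribute in 2-u steps):
  M: 0.3730×0.29332 = 0.109408
  M+2: 0.3730×0.70668 + 0.6270×0.29332 = 0.447503
  M+4: 0.6270×0.70668 = 0.443088
Scale to base peak (0.447503) = 100: 24.4 : 100.0 : 99.0

24.4 : 100.0 : 99.0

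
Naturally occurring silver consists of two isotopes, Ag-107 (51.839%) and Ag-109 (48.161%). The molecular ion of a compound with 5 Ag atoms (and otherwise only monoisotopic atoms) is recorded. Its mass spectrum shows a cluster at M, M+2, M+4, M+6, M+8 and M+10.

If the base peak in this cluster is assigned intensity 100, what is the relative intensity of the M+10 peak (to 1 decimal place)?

8.0

Term probabilities: M 0.0374, M+2 0.1739, M+4 0.3231, M+6 0.3002, M+8 0.1394, M+10 0.0259. Base peak = M+4.
P(M+4) = C(5,2) × 0.51839^3 × 0.48161^2 = 10 × 0.13930601 × 0.23194819 = 0.323118 (base)
P(M+10) = C(5,5) × 0.51839^0 × 0.48161^5 = 1 × 1.0000 × 0.0259106 = 0.025911
Relative intensity = 0.025911 / 0.323118 × 100 = 8.0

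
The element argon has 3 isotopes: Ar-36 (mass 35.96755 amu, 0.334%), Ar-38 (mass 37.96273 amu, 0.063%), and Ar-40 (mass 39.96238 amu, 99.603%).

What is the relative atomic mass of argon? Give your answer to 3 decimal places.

The abundance-weighted mean is 0.00334 × 35.96755 + 0.00063 × 37.96273 + 0.99603 × 39.96238
= 0.120132 + 0.023917 + 39.803729 = 39.947778 amu

39.948 amu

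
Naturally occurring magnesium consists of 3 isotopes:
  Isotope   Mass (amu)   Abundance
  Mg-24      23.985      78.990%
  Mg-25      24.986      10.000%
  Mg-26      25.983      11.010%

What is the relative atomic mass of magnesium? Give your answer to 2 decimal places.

The abundance-weighted mean is 0.78990 × 23.985 + 0.10000 × 24.986 + 0.11010 × 25.983
= 18.9458 + 2.4986 + 2.8607 = 24.3051 amu

24.31 amu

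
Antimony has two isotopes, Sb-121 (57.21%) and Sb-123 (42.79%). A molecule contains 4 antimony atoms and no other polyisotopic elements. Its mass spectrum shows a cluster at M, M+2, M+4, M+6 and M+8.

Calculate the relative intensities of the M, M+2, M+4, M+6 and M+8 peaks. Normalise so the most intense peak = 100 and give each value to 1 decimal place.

Each Sb atom is independently Sb-121 (p = 0.5721) or Sb-123 (q = 0.4279); the cluster is the binomial expansion (p + q)^4.
P(M) = 0.5721^4 = 0.107124
P(M+2) = 4 × 0.5721^3 × 0.4279^1 = 0.320493
P(M+4) = 6 × 0.5721^2 × 0.4279^2 = 0.359567
P(M+6) = 4 × 0.5721^1 × 0.4279^3 = 0.179291
P(M+8) = 0.4279^4 = 0.033525
The M+4 peak is largest (0.359567); scaling to 100 gives 29.8 : 89.1 : 100.0 : 49.9 : 9.3.

29.8 : 89.1 : 100.0 : 49.9 : 9.3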